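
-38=-38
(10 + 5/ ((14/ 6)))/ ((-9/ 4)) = -340/ 63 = -5.40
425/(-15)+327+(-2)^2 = 908/3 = 302.67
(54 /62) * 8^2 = 1728 /31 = 55.74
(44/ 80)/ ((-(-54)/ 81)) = 33/ 40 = 0.82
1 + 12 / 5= 17 / 5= 3.40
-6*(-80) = 480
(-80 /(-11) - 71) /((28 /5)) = -3505 /308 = -11.38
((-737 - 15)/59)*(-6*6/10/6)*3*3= 20304/295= 68.83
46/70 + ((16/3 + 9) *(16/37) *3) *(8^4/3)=98634233/3885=25388.48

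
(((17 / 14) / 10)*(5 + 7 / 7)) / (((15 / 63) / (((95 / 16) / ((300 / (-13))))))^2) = 0.85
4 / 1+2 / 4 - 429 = -849 / 2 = -424.50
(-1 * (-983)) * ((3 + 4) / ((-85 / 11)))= -75691 / 85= -890.48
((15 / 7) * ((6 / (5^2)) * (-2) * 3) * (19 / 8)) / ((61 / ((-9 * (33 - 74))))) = -44.33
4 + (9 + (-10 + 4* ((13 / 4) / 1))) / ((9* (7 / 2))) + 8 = 260 / 21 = 12.38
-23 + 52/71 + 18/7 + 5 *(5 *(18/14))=12.45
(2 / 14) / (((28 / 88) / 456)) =10032 / 49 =204.73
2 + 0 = 2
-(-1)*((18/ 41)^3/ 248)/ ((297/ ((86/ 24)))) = 387/ 94008244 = 0.00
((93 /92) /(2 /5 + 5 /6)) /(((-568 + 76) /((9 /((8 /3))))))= -12555 /2233024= -0.01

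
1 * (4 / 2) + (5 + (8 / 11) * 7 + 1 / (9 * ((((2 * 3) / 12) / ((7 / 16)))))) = 12.19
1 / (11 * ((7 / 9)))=9 / 77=0.12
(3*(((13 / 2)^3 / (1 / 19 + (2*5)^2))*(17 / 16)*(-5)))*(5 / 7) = -53222325 / 1703296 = -31.25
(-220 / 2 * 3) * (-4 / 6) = 220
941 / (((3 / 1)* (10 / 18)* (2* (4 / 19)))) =53637 / 40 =1340.92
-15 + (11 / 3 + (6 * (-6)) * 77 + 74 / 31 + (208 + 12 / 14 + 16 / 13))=-21757174 / 8463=-2570.86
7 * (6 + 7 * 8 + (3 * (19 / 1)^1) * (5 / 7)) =719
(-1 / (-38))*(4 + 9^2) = 85 / 38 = 2.24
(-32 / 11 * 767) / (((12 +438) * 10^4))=-767 / 1546875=-0.00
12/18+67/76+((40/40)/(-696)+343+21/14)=4576123/13224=346.05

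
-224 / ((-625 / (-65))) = -2912 / 125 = -23.30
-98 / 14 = -7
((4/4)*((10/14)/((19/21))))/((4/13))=195/76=2.57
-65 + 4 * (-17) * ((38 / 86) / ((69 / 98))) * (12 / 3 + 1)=-825935 / 2967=-278.37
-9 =-9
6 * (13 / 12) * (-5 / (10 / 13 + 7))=-845 / 202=-4.18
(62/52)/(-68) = -31/1768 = -0.02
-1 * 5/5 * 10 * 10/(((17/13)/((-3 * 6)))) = 1376.47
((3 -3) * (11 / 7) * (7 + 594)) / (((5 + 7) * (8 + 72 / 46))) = 0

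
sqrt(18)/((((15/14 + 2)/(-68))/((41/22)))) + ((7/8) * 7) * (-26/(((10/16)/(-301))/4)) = 1533896/5-58548 * sqrt(2)/473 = 306604.15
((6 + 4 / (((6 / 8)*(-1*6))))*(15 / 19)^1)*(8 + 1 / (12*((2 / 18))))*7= 247.15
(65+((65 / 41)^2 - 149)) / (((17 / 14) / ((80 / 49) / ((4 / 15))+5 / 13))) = -1135555910 / 2600507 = -436.67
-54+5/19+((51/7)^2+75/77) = 3265/10241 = 0.32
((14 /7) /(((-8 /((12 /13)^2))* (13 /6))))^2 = 46656 /4826809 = 0.01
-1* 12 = -12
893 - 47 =846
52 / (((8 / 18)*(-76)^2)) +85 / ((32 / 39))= 1196949 / 11552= 103.61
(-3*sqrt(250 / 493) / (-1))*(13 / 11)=195*sqrt(4930) / 5423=2.52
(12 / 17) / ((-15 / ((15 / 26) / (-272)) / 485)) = 1455 / 30056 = 0.05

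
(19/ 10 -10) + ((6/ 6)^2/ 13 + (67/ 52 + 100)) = 24249/ 260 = 93.27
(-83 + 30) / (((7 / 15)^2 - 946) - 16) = 11925 / 216401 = 0.06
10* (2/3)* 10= 200/3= 66.67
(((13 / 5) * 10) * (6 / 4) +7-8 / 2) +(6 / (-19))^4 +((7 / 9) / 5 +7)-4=264870592 / 5864445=45.17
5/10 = 1/2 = 0.50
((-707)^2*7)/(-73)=-3498943/73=-47930.73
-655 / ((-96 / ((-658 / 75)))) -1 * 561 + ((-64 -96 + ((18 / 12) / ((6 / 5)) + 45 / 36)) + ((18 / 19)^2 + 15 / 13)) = -2623114927 / 3378960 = -776.31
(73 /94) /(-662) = -73 /62228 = -0.00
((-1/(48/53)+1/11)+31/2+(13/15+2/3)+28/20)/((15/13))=597857/39600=15.10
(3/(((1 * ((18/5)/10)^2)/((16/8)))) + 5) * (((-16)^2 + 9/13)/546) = 4621745/191646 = 24.12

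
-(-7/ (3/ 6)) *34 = 476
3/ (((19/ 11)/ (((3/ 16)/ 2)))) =99/ 608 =0.16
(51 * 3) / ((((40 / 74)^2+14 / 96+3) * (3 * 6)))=2.47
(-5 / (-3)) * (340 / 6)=850 / 9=94.44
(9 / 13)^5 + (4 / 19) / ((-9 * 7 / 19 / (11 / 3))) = -5176631 / 70174377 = -0.07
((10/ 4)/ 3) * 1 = 5/ 6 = 0.83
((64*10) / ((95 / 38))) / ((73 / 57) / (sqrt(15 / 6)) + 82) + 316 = 17427381596 / 54610361 - 532608*sqrt(10) / 54610361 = 319.09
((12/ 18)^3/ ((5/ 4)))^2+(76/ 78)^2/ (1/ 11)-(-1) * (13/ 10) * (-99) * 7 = -5484912733/ 6160050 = -890.40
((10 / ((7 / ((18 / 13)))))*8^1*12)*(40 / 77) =691200 / 7007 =98.64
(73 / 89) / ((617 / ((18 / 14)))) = 657 / 384391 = 0.00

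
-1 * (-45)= 45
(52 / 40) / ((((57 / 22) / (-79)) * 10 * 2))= -1.98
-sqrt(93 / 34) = -sqrt(3162) / 34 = -1.65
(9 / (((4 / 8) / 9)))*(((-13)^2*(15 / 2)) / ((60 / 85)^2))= 6593535 / 16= 412095.94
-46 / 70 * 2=-46 / 35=-1.31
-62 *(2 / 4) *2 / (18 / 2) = -62 / 9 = -6.89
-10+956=946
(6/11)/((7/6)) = 36/77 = 0.47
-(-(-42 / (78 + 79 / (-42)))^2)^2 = -9682651996416 / 104464936614481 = -0.09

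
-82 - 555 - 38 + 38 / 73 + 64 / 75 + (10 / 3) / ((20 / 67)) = -2417977 / 3650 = -662.46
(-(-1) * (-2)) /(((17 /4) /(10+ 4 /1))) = -112 /17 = -6.59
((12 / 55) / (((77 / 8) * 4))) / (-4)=-6 / 4235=-0.00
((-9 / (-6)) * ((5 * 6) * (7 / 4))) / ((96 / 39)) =4095 / 128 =31.99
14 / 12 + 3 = 25 / 6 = 4.17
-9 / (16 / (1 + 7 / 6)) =-39 / 32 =-1.22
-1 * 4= -4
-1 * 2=-2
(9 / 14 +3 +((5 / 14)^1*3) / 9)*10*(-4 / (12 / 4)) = -3160 / 63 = -50.16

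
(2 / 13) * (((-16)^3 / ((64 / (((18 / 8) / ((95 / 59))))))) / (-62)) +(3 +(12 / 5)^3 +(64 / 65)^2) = 224158643 / 12442625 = 18.02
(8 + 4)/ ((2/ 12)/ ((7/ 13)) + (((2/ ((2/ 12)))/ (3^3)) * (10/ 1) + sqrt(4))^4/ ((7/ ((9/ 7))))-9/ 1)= 857304/ 22012127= 0.04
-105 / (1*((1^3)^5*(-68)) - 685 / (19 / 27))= 1995 / 19787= 0.10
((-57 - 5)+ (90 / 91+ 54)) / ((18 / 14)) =-638 / 117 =-5.45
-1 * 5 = -5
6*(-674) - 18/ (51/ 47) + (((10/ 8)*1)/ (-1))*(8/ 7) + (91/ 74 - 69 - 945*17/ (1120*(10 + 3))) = -4130.89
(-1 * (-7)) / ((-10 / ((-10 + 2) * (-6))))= -168 / 5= -33.60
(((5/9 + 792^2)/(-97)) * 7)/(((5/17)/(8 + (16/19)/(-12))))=-303653753228/248805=-1220448.76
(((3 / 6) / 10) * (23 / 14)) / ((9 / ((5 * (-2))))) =-23 / 252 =-0.09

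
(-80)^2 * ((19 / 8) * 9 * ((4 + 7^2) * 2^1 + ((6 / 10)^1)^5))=1813929696 / 125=14511437.57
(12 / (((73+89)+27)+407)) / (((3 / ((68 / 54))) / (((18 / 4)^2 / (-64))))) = -51 / 19072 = -0.00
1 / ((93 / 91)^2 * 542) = 8281 / 4687758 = 0.00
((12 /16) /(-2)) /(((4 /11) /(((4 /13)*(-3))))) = 99 /104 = 0.95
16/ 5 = 3.20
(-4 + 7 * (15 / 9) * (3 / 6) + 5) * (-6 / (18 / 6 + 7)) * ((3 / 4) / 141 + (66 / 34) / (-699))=-77613 / 7446680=-0.01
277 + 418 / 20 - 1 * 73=224.90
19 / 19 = 1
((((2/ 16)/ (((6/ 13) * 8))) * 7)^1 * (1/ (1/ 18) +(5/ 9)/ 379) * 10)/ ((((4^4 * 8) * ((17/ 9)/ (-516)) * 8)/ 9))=-10812147255/ 1688993792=-6.40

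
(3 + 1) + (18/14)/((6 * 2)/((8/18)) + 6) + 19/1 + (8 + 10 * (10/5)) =3930/77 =51.04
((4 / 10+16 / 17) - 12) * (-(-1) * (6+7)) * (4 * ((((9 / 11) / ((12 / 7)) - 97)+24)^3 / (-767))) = -14719010482563 / 53399720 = -275638.35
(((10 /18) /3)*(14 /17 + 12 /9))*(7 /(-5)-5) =-3520 /1377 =-2.56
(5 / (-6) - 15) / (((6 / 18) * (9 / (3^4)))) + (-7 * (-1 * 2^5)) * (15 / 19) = -9525 / 38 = -250.66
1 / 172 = 0.01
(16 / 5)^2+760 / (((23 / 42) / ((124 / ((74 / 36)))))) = 1781353856 / 21275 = 83729.91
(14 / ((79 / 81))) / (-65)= -1134 / 5135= -0.22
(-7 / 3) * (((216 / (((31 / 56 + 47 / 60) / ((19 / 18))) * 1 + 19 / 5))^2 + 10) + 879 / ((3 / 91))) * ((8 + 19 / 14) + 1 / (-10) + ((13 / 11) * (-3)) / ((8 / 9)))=-350239.41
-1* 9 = -9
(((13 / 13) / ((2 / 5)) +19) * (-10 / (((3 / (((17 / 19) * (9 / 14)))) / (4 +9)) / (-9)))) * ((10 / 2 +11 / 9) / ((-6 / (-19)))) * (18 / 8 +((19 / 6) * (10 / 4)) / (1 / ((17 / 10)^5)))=261496740349 / 24000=10895697.51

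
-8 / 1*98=-784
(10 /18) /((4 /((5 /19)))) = 25 /684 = 0.04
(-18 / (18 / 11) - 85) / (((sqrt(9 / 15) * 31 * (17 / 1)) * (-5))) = 32 * sqrt(15) / 2635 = 0.05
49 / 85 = 0.58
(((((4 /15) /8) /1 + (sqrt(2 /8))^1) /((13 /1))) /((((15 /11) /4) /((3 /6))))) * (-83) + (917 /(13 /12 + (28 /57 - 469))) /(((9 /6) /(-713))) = 289131998216 /311726025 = 927.52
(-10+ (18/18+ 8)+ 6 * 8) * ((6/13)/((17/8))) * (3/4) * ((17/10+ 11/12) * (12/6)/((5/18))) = 796932/5525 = 144.24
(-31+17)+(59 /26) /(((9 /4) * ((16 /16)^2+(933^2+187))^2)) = -1241732481982784 /88695177284493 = -14.00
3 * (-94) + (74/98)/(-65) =-898207/3185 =-282.01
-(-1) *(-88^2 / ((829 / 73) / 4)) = -2261248 / 829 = -2727.68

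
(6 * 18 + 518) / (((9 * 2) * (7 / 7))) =34.78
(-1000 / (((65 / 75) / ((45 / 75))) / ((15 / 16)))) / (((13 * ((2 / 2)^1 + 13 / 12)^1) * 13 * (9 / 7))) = -3150 / 2197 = -1.43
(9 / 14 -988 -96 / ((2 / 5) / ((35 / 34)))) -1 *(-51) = -281653 / 238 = -1183.42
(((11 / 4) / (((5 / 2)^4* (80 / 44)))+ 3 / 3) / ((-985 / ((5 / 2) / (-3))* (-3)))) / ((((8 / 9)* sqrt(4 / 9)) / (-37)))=180153 / 9850000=0.02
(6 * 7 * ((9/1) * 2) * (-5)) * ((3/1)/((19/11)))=-124740/19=-6565.26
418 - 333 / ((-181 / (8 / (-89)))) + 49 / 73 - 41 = 443930658 / 1175957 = 377.51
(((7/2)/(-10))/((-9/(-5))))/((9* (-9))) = 0.00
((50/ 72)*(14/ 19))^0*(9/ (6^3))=1/ 24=0.04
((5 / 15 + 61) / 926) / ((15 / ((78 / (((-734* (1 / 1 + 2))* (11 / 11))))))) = -1196 / 7646445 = -0.00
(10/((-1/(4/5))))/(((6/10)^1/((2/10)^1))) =-8/3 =-2.67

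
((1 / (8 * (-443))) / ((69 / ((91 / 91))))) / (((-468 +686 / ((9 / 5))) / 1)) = 3 / 63742384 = 0.00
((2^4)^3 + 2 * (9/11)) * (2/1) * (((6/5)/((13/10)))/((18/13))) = 180296/33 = 5463.52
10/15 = 2/3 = 0.67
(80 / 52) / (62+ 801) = 20 / 11219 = 0.00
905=905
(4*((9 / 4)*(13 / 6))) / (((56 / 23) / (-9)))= -8073 / 112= -72.08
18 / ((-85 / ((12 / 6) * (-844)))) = 30384 / 85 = 357.46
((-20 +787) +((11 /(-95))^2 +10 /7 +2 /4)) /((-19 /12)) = -582934914 /1200325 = -485.65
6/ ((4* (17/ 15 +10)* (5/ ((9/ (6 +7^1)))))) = 81/ 4342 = 0.02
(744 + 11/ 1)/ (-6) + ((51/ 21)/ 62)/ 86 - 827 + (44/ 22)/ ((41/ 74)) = -4357742867/ 4590852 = -949.22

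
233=233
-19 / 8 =-2.38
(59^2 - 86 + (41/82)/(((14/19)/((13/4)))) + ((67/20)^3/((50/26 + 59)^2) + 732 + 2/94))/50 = 6817199969091563/82547942400000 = 82.58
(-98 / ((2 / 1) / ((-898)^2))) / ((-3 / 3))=39513796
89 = 89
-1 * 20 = -20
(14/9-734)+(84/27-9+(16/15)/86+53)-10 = -149494/215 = -695.32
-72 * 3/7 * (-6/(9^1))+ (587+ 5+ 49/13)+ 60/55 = 618049/1001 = 617.43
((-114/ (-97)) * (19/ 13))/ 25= 2166/ 31525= 0.07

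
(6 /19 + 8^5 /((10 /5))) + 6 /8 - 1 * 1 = 1245189 /76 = 16384.07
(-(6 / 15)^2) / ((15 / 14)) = -56 / 375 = -0.15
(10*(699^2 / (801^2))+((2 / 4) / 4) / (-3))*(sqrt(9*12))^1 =4319357*sqrt(3) / 95052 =78.71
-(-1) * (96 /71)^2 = 9216 /5041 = 1.83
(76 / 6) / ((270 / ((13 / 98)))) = 247 / 39690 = 0.01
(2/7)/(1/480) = 960/7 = 137.14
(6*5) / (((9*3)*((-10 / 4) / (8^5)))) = -131072 / 9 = -14563.56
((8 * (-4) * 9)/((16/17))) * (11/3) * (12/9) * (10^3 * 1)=-1496000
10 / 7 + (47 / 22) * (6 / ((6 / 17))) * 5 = 28185 / 154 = 183.02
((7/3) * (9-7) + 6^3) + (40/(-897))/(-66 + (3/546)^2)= 11095641426/50282209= 220.67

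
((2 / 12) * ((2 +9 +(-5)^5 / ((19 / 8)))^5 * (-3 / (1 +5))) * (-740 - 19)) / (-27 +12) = 15946724554735217.59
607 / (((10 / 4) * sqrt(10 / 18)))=325.75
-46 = -46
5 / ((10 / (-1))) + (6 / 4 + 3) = 4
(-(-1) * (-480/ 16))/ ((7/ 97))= -2910/ 7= -415.71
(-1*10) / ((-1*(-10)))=-1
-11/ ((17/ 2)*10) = -11/ 85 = -0.13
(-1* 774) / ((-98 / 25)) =9675 / 49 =197.45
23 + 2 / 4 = 47 / 2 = 23.50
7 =7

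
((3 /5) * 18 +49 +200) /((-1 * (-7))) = 1299 /35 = 37.11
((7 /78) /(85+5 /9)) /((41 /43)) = 129 /117260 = 0.00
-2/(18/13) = -13/9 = -1.44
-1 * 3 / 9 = -1 / 3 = -0.33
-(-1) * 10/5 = 2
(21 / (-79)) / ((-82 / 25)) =0.08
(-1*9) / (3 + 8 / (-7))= -63 / 13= -4.85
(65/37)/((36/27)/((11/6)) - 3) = -143/185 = -0.77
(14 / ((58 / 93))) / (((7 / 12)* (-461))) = -0.08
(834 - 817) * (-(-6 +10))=-68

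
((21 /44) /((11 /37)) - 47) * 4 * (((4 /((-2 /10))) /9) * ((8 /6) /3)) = 1757680 /9801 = 179.34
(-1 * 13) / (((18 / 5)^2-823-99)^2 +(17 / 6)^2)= -292500 / 18593139361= -0.00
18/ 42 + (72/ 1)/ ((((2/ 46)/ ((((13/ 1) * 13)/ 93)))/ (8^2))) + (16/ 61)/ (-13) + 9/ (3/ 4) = 33144003281/ 172081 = 192606.99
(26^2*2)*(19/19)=1352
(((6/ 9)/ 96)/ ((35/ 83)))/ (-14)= -83/ 70560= -0.00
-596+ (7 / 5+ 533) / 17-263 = -827.56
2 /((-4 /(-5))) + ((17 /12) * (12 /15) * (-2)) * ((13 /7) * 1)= -359 /210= -1.71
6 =6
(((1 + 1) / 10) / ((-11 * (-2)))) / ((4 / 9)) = 9 / 440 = 0.02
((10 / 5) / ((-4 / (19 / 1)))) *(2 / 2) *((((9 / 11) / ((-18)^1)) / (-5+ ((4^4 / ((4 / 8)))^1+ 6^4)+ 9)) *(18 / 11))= 57 / 146168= 0.00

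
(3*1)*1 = 3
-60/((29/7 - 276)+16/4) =28/125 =0.22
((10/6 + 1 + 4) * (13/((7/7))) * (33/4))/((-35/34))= -4862/7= -694.57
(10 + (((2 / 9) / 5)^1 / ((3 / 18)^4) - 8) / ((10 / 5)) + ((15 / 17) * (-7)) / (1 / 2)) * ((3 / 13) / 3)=1908 / 1105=1.73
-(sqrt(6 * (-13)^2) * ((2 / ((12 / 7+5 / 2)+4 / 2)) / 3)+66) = -66-364 * sqrt(6) / 261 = -69.42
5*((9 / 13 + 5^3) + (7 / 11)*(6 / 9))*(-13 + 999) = 266732720 / 429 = 621754.59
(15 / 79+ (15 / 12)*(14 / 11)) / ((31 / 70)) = 108325 / 26939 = 4.02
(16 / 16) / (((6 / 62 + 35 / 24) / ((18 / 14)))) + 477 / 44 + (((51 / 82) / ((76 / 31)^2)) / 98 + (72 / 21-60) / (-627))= 6946436083269 / 590735617472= 11.76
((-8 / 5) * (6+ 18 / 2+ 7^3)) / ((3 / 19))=-54416 / 15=-3627.73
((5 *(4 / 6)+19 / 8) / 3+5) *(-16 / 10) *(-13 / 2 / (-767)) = -497 / 5310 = -0.09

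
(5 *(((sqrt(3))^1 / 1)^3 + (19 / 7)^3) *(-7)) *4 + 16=-136396 / 49 - 420 *sqrt(3)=-3511.05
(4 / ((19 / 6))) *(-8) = -192 / 19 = -10.11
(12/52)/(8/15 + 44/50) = 0.16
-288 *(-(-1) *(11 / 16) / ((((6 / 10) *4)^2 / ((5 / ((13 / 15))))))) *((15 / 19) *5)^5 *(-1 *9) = 1710572.32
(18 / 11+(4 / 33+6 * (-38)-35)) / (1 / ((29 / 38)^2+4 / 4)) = -19698985 / 47652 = -413.39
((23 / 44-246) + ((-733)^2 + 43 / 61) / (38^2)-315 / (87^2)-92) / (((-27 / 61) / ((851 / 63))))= -23969378453693 / 22722713244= -1054.86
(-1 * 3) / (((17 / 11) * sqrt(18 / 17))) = -11 * sqrt(34) / 34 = -1.89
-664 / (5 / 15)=-1992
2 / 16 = 1 / 8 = 0.12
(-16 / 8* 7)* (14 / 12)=-49 / 3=-16.33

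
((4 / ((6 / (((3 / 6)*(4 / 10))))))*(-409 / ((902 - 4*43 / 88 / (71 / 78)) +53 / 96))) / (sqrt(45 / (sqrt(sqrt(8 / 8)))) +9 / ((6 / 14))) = -3252368 / 1012631295 +464624*sqrt(5) / 1012631295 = -0.00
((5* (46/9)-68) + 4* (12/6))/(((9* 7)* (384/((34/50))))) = -527/544320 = -0.00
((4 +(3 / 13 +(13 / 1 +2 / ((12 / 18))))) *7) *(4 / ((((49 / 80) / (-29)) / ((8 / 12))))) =-4881280 / 273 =-17880.15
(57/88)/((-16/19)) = -1083/1408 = -0.77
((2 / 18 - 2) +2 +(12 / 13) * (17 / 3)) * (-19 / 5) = -2375 / 117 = -20.30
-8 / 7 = -1.14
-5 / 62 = -0.08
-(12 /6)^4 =-16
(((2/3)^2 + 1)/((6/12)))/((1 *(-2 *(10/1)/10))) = -13/9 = -1.44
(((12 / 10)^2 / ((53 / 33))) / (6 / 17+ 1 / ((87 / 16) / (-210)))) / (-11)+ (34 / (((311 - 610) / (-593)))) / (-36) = -125856367121 / 67268137950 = -1.87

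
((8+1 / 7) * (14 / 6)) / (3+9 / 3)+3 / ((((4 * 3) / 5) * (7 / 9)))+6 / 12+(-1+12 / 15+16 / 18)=7513 / 1260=5.96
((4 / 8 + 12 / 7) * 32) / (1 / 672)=47616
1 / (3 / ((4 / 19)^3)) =64 / 20577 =0.00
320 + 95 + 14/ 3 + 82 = 1505/ 3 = 501.67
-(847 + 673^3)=-304822064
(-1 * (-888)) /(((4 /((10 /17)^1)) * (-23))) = -2220 /391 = -5.68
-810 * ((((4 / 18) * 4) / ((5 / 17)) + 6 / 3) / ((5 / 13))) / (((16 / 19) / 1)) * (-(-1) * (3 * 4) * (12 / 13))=-695628 / 5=-139125.60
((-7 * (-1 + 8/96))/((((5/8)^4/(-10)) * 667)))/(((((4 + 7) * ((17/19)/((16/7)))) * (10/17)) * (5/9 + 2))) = -933888/9588125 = -0.10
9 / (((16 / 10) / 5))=225 / 8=28.12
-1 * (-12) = 12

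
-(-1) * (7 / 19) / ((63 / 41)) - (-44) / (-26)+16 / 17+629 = 23751214 / 37791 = 628.49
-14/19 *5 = -70/19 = -3.68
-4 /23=-0.17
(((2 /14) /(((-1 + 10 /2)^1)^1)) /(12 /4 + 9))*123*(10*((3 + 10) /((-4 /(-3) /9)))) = 71955 /224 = 321.23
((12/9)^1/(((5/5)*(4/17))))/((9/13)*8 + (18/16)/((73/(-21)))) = 129064/118773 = 1.09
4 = 4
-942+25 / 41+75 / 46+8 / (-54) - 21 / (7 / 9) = -49236887 / 50922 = -966.91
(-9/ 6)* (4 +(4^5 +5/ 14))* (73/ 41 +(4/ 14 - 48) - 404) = 5577297021/ 8036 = 694038.95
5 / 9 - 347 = -3118 / 9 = -346.44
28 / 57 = 0.49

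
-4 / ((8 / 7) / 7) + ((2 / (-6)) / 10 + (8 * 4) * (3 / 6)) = -128 / 15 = -8.53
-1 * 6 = -6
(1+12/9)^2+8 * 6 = 481/9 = 53.44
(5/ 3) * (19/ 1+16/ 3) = 365/ 9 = 40.56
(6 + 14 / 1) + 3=23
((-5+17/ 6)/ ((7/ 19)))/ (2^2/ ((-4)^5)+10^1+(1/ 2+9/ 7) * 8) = -31616/ 130539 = -0.24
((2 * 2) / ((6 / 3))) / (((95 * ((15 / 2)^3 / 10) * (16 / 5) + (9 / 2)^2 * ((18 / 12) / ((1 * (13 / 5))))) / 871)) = 181168 / 1335015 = 0.14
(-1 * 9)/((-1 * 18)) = 1/2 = 0.50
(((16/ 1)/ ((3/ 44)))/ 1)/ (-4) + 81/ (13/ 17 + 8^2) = -63215/ 1101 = -57.42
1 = 1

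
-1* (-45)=45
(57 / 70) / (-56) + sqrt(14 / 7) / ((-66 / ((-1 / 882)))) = -57 / 3920 + sqrt(2) / 58212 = -0.01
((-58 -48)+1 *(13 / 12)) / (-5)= 1259 / 60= 20.98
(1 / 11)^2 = 1 / 121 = 0.01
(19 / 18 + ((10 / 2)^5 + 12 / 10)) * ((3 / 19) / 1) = 493.78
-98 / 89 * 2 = -196 / 89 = -2.20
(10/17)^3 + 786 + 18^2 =5454430/4913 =1110.20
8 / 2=4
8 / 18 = 0.44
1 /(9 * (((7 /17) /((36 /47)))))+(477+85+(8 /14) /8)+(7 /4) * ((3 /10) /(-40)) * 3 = 295962473 /526400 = 562.24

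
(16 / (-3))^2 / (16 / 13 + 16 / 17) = 1768 / 135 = 13.10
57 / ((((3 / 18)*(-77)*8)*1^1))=-171 / 308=-0.56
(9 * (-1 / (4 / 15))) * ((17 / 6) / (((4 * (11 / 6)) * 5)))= -2.61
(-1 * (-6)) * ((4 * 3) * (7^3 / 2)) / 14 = 882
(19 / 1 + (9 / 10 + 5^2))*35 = 3143 / 2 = 1571.50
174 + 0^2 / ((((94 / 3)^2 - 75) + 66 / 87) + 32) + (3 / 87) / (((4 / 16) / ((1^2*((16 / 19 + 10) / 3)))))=288446 / 1653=174.50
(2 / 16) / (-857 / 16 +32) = -2 / 345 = -0.01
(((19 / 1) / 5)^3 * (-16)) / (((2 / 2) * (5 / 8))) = -877952 / 625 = -1404.72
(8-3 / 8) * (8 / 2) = 30.50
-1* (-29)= 29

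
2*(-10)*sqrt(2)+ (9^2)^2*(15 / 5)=19683 -20*sqrt(2)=19654.72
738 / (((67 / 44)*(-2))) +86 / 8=-62063 / 268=-231.58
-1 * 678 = -678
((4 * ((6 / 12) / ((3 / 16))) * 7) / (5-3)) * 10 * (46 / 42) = 3680 / 9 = 408.89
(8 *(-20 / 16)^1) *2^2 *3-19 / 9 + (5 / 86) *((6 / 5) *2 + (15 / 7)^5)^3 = 564159936519249300361 / 91865315217397050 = 6141.16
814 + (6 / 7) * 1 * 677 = 9760 / 7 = 1394.29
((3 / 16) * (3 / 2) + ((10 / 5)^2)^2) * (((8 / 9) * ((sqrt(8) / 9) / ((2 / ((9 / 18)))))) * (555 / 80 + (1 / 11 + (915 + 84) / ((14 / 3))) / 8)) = 2704511 * sqrt(2) / 99792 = 38.33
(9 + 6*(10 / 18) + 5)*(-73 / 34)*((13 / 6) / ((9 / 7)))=-86359 / 1377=-62.72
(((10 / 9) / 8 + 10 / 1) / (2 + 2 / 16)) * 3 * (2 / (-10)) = -146 / 51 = -2.86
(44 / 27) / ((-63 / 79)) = -3476 / 1701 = -2.04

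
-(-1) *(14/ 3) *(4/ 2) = 28/ 3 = 9.33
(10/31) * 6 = 60/31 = 1.94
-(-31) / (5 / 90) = 558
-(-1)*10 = 10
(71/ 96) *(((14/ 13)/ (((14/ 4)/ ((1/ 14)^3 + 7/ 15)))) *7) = 1364833/ 1834560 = 0.74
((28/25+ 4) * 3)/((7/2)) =768/175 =4.39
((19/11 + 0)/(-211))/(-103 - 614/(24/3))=76/1668799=0.00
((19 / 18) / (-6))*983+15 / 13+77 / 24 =-473353 / 2808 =-168.57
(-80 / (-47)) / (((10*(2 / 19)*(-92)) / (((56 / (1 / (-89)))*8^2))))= 6060544 / 1081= 5606.42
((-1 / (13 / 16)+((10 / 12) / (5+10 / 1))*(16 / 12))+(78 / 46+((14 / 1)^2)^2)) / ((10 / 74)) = 11475058603 / 40365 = 284282.39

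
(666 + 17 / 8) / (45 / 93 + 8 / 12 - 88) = -7.69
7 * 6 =42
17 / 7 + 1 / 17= 2.49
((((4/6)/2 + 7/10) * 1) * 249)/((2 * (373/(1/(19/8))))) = 5146/35435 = 0.15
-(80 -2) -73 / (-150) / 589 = -6891227 / 88350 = -78.00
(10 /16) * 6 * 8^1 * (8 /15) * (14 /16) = 14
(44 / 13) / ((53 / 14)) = 616 / 689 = 0.89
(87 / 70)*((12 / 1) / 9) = 58 / 35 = 1.66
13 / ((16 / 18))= 14.62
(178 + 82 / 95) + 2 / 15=51014 / 285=179.00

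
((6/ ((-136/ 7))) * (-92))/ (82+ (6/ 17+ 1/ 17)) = 161/ 467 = 0.34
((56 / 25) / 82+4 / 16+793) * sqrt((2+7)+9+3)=3252437 * sqrt(21) / 4100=3635.25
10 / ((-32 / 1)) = -5 / 16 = -0.31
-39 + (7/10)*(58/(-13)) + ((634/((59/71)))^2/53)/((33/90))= 29911.12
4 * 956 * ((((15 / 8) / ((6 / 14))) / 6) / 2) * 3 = 4182.50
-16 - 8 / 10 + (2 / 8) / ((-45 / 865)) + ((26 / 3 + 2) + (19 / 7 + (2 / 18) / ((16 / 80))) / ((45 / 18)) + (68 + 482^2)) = 19520119 / 84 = 232382.37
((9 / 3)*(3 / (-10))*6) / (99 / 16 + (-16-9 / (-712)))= 38448 / 69775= 0.55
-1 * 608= -608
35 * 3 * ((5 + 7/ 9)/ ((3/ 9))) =1820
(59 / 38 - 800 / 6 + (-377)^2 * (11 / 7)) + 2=178126201 / 798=223215.79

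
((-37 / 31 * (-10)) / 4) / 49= 0.06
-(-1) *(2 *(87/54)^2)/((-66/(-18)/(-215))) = -180815/594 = -304.40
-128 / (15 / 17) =-2176 / 15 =-145.07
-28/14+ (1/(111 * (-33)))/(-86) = -630035/315018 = -2.00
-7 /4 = -1.75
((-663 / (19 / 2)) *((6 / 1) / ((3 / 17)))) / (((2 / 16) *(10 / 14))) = -2524704 / 95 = -26575.83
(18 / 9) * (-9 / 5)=-18 / 5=-3.60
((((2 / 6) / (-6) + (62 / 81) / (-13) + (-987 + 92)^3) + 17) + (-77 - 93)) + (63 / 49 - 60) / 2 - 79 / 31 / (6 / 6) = -163816379382122 / 228501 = -716917560.02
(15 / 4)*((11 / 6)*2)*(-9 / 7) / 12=-165 / 112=-1.47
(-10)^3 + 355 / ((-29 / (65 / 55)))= -323615 / 319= -1014.47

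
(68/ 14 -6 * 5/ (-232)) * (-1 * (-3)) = 12147/ 812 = 14.96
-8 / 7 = -1.14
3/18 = 1/6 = 0.17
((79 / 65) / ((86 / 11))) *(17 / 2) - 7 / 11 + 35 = 4388543 / 122980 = 35.69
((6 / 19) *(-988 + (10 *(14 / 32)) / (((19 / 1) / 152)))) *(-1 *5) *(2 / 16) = 14295 / 76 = 188.09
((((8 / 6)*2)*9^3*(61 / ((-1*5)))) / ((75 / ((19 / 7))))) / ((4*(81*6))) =-1159 / 2625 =-0.44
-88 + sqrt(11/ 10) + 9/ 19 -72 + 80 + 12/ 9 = -77.14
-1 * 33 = -33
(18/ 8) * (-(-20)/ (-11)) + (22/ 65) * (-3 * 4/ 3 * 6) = -8733/ 715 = -12.21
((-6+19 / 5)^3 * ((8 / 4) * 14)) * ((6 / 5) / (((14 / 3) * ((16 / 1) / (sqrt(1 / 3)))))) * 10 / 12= -1331 * sqrt(3) / 1000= -2.31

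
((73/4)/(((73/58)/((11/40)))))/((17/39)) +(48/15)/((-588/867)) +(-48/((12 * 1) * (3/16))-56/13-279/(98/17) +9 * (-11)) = -438209497/2598960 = -168.61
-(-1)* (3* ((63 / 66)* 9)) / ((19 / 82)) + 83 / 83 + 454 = 566.23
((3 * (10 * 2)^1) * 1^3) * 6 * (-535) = -192600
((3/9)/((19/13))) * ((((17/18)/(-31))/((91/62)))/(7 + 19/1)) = -17/93366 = -0.00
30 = 30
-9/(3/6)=-18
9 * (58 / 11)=522 / 11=47.45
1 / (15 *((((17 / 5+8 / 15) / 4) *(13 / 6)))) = 24 / 767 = 0.03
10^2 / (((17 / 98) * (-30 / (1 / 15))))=-196 / 153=-1.28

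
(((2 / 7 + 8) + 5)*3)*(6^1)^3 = 60264 / 7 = 8609.14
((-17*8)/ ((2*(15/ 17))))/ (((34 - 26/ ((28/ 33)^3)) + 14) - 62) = 12688256/ 9312675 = 1.36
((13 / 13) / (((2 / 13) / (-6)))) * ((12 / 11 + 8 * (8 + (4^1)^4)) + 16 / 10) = -4536012 / 55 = -82472.95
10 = 10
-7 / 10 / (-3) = 7 / 30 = 0.23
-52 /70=-26 /35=-0.74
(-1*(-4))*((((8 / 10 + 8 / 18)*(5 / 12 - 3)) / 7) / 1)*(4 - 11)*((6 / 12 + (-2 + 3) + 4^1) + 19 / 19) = 83.59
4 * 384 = 1536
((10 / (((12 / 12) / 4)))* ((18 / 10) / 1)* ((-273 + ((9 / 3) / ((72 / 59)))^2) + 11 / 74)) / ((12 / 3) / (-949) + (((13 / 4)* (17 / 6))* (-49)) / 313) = 5067045170421 / 381350453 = 13287.11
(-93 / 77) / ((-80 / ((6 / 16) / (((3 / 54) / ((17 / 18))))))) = 4743 / 49280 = 0.10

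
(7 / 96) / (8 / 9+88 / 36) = 0.02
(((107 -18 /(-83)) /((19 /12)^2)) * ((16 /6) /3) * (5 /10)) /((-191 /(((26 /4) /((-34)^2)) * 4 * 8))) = -29615872 /1653927637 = -0.02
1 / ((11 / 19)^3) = 6859 / 1331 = 5.15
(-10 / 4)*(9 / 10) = -9 / 4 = -2.25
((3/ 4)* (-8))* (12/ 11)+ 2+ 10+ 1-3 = 38/ 11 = 3.45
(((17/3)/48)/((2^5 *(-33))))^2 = 289/23123460096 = 0.00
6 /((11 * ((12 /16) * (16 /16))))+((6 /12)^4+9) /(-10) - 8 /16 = -239 /352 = -0.68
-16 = -16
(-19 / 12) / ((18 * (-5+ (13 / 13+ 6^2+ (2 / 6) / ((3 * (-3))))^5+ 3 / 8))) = -10097379 / 7920318829730185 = -0.00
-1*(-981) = 981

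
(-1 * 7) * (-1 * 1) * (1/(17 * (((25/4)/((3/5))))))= 84/2125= 0.04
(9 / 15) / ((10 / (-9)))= -27 / 50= -0.54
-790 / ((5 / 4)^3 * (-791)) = 10112 / 19775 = 0.51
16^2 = 256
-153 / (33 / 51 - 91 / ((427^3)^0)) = 867 / 512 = 1.69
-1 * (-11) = 11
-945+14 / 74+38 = -33552 / 37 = -906.81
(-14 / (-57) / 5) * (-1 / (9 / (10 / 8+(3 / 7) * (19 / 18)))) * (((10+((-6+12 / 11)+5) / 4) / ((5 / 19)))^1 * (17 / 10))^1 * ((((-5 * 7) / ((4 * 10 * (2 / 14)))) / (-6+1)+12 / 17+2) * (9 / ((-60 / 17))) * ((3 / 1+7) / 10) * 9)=86837751 / 1600000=54.27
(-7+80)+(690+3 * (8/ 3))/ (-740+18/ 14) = 372597/ 5171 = 72.06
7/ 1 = 7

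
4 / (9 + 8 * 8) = 4 / 73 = 0.05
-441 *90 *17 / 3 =-224910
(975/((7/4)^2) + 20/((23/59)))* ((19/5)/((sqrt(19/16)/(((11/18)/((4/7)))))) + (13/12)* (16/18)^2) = 86656960/273861 + 458282* sqrt(19)/1449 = 1695.04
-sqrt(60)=-2 *sqrt(15)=-7.75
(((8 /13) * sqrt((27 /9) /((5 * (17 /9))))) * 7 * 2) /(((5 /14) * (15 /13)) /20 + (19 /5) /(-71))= -1335936 * sqrt(255) /144619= -147.51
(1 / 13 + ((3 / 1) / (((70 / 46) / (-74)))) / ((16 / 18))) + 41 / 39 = -889943 / 5460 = -162.99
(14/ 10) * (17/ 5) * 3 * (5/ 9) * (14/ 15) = 1666/ 225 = 7.40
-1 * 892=-892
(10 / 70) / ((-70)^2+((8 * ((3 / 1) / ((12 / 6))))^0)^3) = 1 / 34307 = 0.00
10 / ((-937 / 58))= -580 / 937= -0.62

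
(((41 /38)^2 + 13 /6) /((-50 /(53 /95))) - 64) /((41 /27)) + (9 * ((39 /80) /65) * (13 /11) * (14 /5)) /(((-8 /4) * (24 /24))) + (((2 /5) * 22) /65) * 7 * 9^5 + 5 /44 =4497417542226623 /80428634000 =55918.11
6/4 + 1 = 5/2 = 2.50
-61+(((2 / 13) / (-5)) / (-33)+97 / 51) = -2154976 / 36465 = -59.10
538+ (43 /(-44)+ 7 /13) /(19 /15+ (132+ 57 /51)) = 10545433243 /19601296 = 538.00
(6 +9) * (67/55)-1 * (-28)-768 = -7939/11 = -721.73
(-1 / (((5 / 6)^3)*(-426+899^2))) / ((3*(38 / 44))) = -0.00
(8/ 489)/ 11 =0.00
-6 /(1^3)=-6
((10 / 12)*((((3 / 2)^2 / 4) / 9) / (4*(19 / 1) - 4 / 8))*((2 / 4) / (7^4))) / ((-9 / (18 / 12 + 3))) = -5 / 69609792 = -0.00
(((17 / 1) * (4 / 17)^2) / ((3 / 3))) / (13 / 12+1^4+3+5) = 0.09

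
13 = 13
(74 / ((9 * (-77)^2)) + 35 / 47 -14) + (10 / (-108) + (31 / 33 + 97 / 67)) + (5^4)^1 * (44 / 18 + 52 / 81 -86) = -156771332094869 / 3024608202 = -51831.95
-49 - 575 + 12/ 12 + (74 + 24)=-525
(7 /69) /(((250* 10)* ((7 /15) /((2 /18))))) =1 /103500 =0.00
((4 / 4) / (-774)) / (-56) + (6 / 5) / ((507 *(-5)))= -82463 / 183128400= -0.00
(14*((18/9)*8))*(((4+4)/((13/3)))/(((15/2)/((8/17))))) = 28672/1105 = 25.95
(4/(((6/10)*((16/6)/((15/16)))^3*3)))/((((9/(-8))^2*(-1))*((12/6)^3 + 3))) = -625/90112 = -0.01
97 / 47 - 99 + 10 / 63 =-286558 / 2961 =-96.78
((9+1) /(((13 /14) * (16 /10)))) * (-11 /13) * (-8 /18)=3850 /1521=2.53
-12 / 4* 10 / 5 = -6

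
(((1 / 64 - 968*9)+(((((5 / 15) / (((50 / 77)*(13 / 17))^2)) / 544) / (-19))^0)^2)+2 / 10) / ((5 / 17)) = -47386667 / 1600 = -29616.67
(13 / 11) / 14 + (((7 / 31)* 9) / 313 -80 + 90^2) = 11984117081 / 1494262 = 8020.09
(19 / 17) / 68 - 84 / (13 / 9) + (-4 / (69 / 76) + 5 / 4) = -15889222 / 259233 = -61.29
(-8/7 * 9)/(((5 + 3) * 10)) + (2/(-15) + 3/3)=31/42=0.74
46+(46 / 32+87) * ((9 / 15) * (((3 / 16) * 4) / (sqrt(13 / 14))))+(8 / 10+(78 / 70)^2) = 2547 * sqrt(182) / 832+58851 / 1225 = 89.34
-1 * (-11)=11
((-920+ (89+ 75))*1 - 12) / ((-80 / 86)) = 4128 / 5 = 825.60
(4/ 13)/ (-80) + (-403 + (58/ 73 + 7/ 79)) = -602947847/ 1499420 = -402.12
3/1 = 3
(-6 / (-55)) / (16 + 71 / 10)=4 / 847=0.00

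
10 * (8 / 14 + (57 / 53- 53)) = -190520 / 371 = -513.53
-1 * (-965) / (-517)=-965 / 517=-1.87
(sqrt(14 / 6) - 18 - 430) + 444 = -4 + sqrt(21) / 3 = -2.47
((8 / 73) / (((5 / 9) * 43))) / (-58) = -36 / 455155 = -0.00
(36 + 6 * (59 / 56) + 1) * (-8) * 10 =-3465.71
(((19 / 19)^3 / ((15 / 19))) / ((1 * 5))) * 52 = 988 / 75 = 13.17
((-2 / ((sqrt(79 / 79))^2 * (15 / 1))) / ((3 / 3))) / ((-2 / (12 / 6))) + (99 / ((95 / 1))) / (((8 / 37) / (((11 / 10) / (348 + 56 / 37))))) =43785803 / 294849600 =0.15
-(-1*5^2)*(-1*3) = -75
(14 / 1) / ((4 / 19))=66.50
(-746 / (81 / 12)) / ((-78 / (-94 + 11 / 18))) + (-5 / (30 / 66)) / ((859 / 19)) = -1079189027 / 8140743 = -132.57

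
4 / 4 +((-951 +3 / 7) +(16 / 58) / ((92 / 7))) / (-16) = 564103 / 9338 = 60.41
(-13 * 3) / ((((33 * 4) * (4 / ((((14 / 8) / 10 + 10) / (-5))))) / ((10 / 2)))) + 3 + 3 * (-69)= -130079 / 640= -203.25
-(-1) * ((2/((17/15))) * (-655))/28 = -41.28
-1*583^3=-198155287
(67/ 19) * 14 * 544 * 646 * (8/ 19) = 7304946.53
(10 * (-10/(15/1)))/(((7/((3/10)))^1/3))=-0.86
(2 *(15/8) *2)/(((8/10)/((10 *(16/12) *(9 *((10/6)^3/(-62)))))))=-15625/186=-84.01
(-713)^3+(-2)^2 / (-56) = -5074539359 / 14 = -362467097.07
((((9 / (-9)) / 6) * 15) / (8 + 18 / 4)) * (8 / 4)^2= -4 / 5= -0.80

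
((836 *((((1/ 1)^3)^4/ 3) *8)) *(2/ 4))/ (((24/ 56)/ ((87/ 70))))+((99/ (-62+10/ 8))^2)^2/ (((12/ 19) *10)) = 25777412936/ 7971615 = 3233.65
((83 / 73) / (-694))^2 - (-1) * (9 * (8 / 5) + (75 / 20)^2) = 1461058958177 / 51332764880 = 28.46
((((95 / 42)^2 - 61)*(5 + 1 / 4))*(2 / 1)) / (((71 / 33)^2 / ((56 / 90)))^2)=-20206131946 / 1905876075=-10.60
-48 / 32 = -3 / 2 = -1.50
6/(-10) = -0.60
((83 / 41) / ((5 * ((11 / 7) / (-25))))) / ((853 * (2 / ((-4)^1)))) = 0.02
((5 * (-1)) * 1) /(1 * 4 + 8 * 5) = -5 /44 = -0.11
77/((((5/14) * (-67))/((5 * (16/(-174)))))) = 8624/5829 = 1.48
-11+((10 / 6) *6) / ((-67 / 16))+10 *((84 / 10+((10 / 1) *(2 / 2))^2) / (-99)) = -161431 / 6633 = -24.34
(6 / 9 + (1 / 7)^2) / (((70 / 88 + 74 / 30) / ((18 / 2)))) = 199980 / 105497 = 1.90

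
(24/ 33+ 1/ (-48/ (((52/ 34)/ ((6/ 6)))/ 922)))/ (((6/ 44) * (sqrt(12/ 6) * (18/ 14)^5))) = 50576716855 * sqrt(2)/ 66638449872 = 1.07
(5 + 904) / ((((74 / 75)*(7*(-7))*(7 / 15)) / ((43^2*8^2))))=-60506676000 / 12691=-4767683.87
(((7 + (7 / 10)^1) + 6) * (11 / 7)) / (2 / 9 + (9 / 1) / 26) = 176319 / 4655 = 37.88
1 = 1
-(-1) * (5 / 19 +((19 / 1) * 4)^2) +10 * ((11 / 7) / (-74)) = 28423946 / 4921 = 5776.05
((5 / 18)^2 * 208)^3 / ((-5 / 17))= -7469800000 / 531441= -14055.75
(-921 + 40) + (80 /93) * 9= -27071 /31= -873.26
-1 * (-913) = 913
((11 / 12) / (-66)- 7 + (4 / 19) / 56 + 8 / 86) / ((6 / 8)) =-2848243 / 308826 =-9.22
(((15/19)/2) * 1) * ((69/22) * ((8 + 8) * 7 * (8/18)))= 12880/209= 61.63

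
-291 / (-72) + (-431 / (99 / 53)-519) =-590591 / 792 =-745.70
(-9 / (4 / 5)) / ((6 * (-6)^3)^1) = 5 / 576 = 0.01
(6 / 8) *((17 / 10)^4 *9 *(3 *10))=6765201 / 4000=1691.30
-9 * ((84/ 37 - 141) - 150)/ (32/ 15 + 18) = 1442205/ 11174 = 129.07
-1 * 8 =-8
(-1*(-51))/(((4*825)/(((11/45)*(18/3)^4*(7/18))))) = 238/125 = 1.90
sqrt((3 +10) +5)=3* sqrt(2)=4.24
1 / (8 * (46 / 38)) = 19 / 184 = 0.10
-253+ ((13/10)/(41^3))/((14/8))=-610295429/2412235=-253.00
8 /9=0.89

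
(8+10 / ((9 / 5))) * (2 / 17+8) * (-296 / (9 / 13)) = -21594976 / 459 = -47047.88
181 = 181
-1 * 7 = -7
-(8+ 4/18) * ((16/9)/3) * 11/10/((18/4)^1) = -13024/10935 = -1.19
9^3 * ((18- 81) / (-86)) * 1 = 534.03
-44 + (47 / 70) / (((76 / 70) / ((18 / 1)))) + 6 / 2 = -1135 / 38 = -29.87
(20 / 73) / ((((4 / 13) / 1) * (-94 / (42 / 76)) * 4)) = -1365 / 1043024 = -0.00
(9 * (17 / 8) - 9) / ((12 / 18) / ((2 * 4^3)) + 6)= 1.69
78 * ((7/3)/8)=91/4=22.75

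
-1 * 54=-54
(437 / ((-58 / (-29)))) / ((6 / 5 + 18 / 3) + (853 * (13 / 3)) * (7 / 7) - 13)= 6555 / 110716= 0.06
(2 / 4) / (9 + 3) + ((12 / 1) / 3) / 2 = 2.04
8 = 8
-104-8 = -112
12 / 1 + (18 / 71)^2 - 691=-3422515 / 5041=-678.94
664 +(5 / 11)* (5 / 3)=21937 / 33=664.76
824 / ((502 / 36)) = 14832 / 251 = 59.09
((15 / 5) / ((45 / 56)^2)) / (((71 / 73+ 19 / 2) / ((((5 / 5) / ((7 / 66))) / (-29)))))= -130816 / 906975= -0.14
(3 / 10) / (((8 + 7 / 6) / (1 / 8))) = 9 / 2200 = 0.00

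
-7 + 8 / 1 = 1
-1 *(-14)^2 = -196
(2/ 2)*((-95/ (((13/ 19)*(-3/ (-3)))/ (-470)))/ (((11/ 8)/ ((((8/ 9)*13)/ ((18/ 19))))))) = 578896.52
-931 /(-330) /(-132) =-931 /43560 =-0.02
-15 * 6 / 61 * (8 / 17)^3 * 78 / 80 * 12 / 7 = -539136 / 2097851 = -0.26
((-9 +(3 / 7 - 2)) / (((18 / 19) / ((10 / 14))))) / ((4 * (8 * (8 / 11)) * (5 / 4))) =-7733 / 28224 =-0.27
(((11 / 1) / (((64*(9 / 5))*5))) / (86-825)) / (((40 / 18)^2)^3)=-649539 / 3026944000000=-0.00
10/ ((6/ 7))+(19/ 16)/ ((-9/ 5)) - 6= 721/ 144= 5.01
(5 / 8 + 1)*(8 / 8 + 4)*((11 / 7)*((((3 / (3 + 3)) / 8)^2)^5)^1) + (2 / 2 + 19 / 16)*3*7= 2828493662454475 / 61572651155456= 45.94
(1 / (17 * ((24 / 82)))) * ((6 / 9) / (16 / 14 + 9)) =287 / 21726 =0.01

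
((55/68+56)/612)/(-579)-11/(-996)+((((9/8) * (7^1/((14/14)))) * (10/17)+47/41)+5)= 884718924667/81997544592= 10.79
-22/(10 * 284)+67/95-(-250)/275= 1.61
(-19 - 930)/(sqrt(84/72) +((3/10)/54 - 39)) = 25.03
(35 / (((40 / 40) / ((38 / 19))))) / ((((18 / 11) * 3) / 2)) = 770 / 27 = 28.52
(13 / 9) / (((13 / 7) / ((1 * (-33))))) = -77 / 3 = -25.67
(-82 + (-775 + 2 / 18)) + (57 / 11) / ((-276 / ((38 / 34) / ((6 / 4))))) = -66339707 / 77418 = -856.90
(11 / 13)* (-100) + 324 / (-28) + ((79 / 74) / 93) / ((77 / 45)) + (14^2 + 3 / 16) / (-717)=-1270444357025 / 13171542384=-96.45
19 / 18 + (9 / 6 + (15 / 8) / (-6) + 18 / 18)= 467 / 144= 3.24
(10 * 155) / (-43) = -1550 / 43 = -36.05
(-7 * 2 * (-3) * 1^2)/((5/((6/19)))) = 252/95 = 2.65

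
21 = 21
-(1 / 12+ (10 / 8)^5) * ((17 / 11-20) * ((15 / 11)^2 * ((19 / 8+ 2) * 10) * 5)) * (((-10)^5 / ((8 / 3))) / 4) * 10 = -6014202099609375 / 2725888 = -2206327662.62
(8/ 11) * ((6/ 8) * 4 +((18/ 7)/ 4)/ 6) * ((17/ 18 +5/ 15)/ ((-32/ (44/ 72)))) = -667/ 12096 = -0.06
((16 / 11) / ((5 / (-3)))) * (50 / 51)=-160 / 187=-0.86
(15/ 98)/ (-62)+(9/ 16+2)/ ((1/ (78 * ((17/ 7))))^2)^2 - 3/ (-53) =3299482355.82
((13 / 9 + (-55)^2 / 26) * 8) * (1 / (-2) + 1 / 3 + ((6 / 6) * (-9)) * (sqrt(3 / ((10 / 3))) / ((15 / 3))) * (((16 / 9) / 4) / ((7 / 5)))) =-220504 * sqrt(10) / 1365- 55126 / 351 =-667.89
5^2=25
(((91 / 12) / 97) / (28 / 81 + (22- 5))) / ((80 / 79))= 194103 / 43611200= 0.00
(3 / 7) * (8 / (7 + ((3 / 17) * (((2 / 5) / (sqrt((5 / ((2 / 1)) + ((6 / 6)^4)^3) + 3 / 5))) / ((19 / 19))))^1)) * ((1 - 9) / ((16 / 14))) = -9953160 / 2902933 + 2448 * sqrt(410) / 2902933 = -3.41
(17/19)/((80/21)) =0.23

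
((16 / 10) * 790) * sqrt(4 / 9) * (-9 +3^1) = -5056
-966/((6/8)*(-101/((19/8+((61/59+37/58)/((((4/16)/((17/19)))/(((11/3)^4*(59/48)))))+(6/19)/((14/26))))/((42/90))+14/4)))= 383411150092/10518039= 36452.72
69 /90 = 23 /30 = 0.77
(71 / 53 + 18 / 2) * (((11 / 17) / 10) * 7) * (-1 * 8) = -168784 / 4505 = -37.47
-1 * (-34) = 34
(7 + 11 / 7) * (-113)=-6780 / 7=-968.57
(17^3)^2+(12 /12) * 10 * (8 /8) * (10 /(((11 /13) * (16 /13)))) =1062057261 /44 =24137665.02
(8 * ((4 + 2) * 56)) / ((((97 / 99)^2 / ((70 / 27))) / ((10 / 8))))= 85377600 / 9409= 9074.04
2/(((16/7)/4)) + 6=19/2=9.50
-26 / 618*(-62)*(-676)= -544856 / 309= -1763.29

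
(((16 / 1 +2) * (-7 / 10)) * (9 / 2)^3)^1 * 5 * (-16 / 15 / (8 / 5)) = 15309 / 4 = 3827.25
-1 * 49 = -49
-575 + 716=141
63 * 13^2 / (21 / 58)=29406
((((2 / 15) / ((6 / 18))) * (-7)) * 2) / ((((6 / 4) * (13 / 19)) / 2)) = -2128 / 195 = -10.91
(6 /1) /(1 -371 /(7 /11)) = -1 /97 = -0.01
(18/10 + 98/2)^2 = 64516/25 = 2580.64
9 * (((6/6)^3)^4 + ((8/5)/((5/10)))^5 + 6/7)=66425913/21875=3036.61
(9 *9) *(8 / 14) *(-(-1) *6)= 1944 / 7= 277.71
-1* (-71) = 71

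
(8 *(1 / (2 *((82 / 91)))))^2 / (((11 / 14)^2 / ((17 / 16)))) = 6898073 / 203401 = 33.91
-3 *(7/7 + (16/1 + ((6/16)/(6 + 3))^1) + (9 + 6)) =-96.12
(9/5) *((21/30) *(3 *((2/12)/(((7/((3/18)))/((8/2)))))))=3/50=0.06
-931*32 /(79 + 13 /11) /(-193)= 3344 /1737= 1.93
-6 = -6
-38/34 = -19/17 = -1.12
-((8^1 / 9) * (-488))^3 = 59501707264 / 729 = 81620997.62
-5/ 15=-1/ 3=-0.33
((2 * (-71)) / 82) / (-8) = 71 / 328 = 0.22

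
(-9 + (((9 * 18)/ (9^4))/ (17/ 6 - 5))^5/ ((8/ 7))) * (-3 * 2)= 95897677083310/ 1775882908917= 54.00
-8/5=-1.60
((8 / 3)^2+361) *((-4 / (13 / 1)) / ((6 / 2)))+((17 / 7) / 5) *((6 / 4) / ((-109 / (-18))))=-50395271 / 1339065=-37.63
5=5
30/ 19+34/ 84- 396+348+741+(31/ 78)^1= 1202314/ 1729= 695.38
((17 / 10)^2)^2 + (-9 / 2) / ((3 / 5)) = 0.85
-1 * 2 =-2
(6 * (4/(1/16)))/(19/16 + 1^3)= 6144/35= 175.54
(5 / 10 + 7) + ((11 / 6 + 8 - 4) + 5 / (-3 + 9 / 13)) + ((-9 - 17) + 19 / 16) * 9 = -212.15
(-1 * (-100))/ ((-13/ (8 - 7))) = -100/ 13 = -7.69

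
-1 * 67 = -67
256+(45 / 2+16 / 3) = 1703 / 6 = 283.83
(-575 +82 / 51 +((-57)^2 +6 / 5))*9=2047758 / 85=24091.27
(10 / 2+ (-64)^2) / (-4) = -4101 / 4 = -1025.25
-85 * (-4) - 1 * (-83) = 423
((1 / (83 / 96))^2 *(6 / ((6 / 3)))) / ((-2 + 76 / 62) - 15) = -285696 / 1122907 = -0.25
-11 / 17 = -0.65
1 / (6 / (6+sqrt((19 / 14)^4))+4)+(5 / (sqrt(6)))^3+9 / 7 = 76675 / 51268+125 * sqrt(6) / 36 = 10.00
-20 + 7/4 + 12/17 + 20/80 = -17.29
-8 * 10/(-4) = 20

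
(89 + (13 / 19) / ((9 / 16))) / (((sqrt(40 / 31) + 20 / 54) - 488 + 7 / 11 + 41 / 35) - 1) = -2795243861696055 / 15083496261267541 - 370440066150 * sqrt(310) / 15083496261267541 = -0.19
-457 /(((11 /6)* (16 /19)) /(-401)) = 118700.56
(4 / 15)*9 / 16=3 / 20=0.15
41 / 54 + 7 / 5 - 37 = -9407 / 270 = -34.84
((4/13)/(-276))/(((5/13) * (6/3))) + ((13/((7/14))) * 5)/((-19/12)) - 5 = -1141969/13110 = -87.11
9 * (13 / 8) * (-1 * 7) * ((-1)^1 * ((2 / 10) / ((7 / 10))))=29.25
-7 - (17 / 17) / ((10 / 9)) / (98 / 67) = -7463 / 980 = -7.62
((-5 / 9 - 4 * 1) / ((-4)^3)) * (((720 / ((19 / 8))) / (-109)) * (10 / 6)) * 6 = -4100 / 2071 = -1.98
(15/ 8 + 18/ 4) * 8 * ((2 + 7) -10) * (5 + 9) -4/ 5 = -3574/ 5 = -714.80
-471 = -471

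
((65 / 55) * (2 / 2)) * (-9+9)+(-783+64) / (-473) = 719 / 473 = 1.52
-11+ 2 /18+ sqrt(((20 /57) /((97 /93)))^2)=-175034 /16587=-10.55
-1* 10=-10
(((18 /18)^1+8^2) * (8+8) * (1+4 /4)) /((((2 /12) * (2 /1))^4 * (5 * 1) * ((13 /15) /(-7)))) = -272160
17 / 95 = 0.18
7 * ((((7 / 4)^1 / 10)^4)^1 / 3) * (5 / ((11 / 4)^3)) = 16807 / 31944000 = 0.00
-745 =-745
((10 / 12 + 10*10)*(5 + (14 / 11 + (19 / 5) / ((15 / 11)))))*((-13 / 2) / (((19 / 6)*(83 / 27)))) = -4809519 / 7885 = -609.96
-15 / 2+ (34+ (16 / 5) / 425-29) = -10593 / 4250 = -2.49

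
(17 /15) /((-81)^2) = 17 /98415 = 0.00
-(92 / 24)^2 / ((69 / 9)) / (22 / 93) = -713 / 88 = -8.10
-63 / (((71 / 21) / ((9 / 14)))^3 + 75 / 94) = -116562726 / 270625297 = -0.43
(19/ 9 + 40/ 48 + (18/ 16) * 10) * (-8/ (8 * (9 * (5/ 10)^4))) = -2044/ 81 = -25.23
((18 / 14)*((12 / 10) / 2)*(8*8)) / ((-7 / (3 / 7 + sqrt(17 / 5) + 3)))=-41472 / 1715 - 1728*sqrt(85) / 1225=-37.19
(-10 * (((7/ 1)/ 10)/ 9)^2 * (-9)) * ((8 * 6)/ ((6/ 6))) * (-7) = -2744/ 15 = -182.93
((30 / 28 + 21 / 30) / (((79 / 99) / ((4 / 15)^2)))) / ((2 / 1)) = 0.08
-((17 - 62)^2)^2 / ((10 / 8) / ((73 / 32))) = -59869125 / 8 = -7483640.62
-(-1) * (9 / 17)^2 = 81 / 289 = 0.28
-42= -42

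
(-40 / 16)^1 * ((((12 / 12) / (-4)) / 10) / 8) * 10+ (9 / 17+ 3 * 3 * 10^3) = 9792661 / 1088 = 9000.61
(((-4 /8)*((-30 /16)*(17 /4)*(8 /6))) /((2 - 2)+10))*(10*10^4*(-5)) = -265625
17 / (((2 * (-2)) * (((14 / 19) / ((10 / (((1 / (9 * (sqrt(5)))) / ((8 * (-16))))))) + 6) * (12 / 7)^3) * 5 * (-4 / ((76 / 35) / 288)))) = 2104991 * sqrt(5) / 18626807070296640 + 114270940 / 2155880447951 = 0.00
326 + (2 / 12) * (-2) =977 / 3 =325.67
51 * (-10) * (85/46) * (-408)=8843400/23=384495.65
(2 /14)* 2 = 0.29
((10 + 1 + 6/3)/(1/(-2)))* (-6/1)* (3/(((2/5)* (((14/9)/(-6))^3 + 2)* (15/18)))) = 27634932/39023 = 708.17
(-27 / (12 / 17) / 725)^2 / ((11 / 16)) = 23409 / 5781875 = 0.00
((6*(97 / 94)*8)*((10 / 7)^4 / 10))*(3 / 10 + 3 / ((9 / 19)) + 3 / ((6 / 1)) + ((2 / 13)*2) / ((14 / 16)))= 1585678400 / 10269077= 154.41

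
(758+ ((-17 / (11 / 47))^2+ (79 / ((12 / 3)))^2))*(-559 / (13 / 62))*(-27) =447622406415 / 968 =462419841.34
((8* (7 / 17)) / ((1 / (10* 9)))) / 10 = 504 / 17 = 29.65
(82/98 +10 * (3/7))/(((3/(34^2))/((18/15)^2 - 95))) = -184673.44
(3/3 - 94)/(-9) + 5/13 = 10.72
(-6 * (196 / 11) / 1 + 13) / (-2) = 1033 / 22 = 46.95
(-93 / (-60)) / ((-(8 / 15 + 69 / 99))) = -1023 / 812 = -1.26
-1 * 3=-3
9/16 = 0.56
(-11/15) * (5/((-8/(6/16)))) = 11/64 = 0.17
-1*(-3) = 3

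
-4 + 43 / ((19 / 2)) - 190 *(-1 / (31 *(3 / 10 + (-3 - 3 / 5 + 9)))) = 2830 / 1767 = 1.60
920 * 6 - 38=5482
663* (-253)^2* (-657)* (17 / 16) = -473989653423 / 16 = -29624353338.94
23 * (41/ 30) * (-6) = -943/ 5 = -188.60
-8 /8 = -1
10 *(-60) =-600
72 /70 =36 /35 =1.03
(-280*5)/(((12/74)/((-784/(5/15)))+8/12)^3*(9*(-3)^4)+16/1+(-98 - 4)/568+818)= -60656836077752320/45481943373514701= -1.33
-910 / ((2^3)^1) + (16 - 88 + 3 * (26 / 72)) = -554 / 3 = -184.67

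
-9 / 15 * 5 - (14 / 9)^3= -4931 / 729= -6.76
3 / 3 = 1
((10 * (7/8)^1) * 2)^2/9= 1225/36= 34.03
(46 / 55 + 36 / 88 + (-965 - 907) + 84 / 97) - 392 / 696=-1736321687 / 928290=-1870.45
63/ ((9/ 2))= 14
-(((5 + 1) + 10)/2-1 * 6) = -2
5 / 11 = 0.45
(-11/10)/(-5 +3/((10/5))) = 11/35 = 0.31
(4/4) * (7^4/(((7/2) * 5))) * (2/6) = 686/15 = 45.73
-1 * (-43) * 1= 43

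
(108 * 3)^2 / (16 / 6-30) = -157464 / 41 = -3840.59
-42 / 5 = -8.40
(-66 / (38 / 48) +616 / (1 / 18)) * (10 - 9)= 209088 / 19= 11004.63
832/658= 416/329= 1.26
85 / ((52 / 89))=7565 / 52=145.48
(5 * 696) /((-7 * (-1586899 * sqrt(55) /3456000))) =145.99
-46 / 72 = -23 / 36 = -0.64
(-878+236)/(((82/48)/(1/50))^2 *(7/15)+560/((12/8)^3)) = -30816/171395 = -0.18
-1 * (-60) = 60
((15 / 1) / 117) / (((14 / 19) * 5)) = 19 / 546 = 0.03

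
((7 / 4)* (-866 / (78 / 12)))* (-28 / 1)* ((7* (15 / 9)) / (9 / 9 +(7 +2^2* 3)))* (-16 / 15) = -2376304 / 585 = -4062.06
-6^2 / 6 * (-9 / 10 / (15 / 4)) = 36 / 25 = 1.44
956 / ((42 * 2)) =239 / 21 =11.38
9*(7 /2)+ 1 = 65 /2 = 32.50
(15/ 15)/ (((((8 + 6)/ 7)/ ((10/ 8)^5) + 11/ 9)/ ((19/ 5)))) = 2.02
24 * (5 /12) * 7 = 70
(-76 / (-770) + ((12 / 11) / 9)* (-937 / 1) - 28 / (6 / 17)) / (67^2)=-74232 / 1728265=-0.04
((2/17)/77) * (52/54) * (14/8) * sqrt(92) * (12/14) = 0.02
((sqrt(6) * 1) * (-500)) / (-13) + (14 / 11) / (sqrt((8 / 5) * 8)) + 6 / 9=7 * sqrt(5) / 44 + 2 / 3 + 500 * sqrt(6) / 13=95.23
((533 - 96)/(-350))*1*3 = -1311/350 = -3.75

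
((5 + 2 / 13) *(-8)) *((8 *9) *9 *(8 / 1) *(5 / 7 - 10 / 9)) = 84817.58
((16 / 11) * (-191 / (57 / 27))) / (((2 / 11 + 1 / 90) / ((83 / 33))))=-1715.60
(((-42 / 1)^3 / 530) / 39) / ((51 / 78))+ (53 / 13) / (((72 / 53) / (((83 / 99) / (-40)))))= -18517506599 / 3339610560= -5.54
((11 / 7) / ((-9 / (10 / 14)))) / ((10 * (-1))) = 11 / 882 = 0.01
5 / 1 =5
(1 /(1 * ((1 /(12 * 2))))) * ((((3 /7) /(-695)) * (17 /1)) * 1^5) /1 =-1224 /4865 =-0.25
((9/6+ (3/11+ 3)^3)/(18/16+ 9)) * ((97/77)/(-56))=-3146195/38740086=-0.08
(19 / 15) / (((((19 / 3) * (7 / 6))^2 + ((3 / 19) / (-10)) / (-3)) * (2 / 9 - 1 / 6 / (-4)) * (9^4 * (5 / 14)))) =8512 / 226883295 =0.00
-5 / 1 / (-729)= 5 / 729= 0.01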